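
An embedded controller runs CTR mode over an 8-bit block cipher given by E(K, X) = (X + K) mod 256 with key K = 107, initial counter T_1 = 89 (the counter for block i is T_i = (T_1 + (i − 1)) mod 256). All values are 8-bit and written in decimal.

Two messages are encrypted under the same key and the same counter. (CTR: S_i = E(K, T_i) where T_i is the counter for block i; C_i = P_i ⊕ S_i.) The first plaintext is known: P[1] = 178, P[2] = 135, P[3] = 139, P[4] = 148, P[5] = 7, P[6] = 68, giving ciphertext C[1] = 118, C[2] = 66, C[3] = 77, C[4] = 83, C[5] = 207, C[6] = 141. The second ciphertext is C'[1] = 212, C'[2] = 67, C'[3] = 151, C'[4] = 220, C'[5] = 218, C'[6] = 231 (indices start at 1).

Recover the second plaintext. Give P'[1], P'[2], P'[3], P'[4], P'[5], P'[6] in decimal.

P'[1] = 16, P'[2] = 134, P'[3] = 81, P'[4] = 27, P'[5] = 18, P'[6] = 46

In CTR with a reused counter, both messages share the same keystream S_i, so C_i ⊕ C'_i = P_i ⊕ P'_i and thus P'_i = P_i ⊕ C_i ⊕ C'_i.
P'[1]: 178 ⊕ 118 ⊕ 212 = 16.
P'[2]: 135 ⊕ 66 ⊕ 67 = 134.
P'[3]: 139 ⊕ 77 ⊕ 151 = 81.
P'[4]: 148 ⊕ 83 ⊕ 220 = 27.
P'[5]: 7 ⊕ 207 ⊕ 218 = 18.
P'[6]: 68 ⊕ 141 ⊕ 231 = 46.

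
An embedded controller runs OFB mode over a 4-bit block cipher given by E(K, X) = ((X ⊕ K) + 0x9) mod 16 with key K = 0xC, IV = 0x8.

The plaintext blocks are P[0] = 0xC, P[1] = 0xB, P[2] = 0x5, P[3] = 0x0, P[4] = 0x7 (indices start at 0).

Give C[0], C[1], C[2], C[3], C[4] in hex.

OFB encryption: S_i = E(K, S_{i−1}) with S_{−1} = IV; C_i = P_i ⊕ S_i.
C[0]: S = E(K, 0x8) = 0xD; 0xC ⊕ 0xD = 0x1.
C[1]: S = E(K, 0xD) = 0xA; 0xB ⊕ 0xA = 0x1.
C[2]: S = E(K, 0xA) = 0xF; 0x5 ⊕ 0xF = 0xA.
C[3]: S = E(K, 0xF) = 0xC; 0x0 ⊕ 0xC = 0xC.
C[4]: S = E(K, 0xC) = 0x9; 0x7 ⊕ 0x9 = 0xE.

C[0] = 0x1, C[1] = 0x1, C[2] = 0xA, C[3] = 0xC, C[4] = 0xE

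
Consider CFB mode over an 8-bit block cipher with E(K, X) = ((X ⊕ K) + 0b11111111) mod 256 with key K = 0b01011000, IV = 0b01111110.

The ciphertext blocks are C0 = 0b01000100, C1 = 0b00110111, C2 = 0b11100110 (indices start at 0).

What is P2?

CFB decryption: P_i = C_i ⊕ E(K, C_{i−1}), with C_{−1} = IV.
P2: E(K, 0b00110111) = 0b01101110; 0b11100110 ⊕ 0b01101110 = 0b10001000.

P2 = 0b10001000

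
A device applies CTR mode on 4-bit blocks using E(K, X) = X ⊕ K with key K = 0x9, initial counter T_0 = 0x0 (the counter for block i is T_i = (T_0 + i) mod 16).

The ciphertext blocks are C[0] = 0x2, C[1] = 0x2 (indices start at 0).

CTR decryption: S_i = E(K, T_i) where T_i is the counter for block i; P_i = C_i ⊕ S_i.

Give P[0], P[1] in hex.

P[0]: T = 0x0, S = E(K, T) = 0x9; 0x2 ⊕ 0x9 = 0xB.
P[1]: T = 0x1, S = E(K, T) = 0x8; 0x2 ⊕ 0x8 = 0xA.

P[0] = 0xB, P[1] = 0xA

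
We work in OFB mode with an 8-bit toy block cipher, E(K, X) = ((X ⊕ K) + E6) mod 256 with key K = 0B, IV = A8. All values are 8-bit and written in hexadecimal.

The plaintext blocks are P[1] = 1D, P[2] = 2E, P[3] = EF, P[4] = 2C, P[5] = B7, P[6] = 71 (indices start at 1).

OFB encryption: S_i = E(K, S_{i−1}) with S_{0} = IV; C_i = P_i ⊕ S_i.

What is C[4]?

C[1]: S = E(K, A8) = 89; 1D ⊕ 89 = 94.
C[2]: S = E(K, 89) = 68; 2E ⊕ 68 = 46.
C[3]: S = E(K, 68) = 49; EF ⊕ 49 = A6.
C[4]: S = E(K, 49) = 28; 2C ⊕ 28 = 04.

C[4] = 04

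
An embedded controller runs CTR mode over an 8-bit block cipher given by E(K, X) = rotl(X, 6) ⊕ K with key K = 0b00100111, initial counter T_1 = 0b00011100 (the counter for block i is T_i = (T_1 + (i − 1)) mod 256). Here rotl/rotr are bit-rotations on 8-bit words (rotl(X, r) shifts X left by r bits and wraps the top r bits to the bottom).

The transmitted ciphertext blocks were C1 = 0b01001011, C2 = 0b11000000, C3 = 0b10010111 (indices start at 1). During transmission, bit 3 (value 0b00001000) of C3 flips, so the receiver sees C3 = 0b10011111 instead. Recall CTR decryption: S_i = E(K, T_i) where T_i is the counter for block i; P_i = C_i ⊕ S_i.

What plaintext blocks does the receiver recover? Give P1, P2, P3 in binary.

P1 = 0b01101011, P2 = 0b10100000, P3 = 0b00111111

Only C3 changed, to 0b10011111. In CTR, a change in C_i flips the same bit in P_i only; the keystream is unaffected. Decrypting the received ciphertext:
P1: T = 0b00011100, S = E(K, T) = 0b00100000; 0b01001011 ⊕ 0b00100000 = 0b01101011.
P2: T = 0b00011101, S = E(K, T) = 0b01100000; 0b11000000 ⊕ 0b01100000 = 0b10100000.
P3: T = 0b00011110, S = E(K, T) = 0b10100000; 0b10011111 ⊕ 0b10100000 = 0b00111111.
Blocks that differ from the original plaintext: P3.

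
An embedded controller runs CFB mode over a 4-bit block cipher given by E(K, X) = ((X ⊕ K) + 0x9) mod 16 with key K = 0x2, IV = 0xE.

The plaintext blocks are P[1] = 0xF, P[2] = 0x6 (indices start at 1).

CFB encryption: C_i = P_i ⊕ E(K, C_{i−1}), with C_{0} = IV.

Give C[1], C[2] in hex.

C[1] = 0xA, C[2] = 0x7

C[1]: E(K, 0xE) = 0x5; 0xF ⊕ 0x5 = 0xA.
C[2]: E(K, 0xA) = 0x1; 0x6 ⊕ 0x1 = 0x7.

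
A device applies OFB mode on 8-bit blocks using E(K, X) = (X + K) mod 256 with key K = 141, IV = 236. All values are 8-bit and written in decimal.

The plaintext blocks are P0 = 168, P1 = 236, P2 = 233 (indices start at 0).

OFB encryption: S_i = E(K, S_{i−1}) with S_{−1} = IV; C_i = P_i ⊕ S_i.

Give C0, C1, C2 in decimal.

C0 = 209, C1 = 234, C2 = 122

C0: S = E(K, 236) = 121; 168 ⊕ 121 = 209.
C1: S = E(K, 121) = 6; 236 ⊕ 6 = 234.
C2: S = E(K, 6) = 147; 233 ⊕ 147 = 122.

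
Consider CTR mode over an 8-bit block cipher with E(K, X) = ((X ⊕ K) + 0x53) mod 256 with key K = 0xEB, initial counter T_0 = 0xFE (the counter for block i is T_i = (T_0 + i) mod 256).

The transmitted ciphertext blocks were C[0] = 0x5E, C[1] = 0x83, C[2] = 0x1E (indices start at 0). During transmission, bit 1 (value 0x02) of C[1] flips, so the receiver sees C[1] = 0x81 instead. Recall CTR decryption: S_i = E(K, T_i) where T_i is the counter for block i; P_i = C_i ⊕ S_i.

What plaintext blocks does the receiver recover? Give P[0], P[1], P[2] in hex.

Only C[1] changed, to 0x81. In CTR, a change in C_i flips the same bit in P_i only; the keystream is unaffected. Decrypting the received ciphertext:
P[0]: T = 0xFE, S = E(K, T) = 0x68; 0x5E ⊕ 0x68 = 0x36.
P[1]: T = 0xFF, S = E(K, T) = 0x67; 0x81 ⊕ 0x67 = 0xE6.
P[2]: T = 0x00, S = E(K, T) = 0x3E; 0x1E ⊕ 0x3E = 0x20.
Blocks that differ from the original plaintext: P[1].

P[0] = 0x36, P[1] = 0xE6, P[2] = 0x20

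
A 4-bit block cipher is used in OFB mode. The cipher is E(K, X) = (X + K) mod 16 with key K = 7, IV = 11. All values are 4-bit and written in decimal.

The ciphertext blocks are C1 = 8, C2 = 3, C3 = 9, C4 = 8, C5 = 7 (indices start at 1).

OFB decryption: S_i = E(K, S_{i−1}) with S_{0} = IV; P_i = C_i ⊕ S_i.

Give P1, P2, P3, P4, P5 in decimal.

P1 = 10, P2 = 10, P3 = 9, P4 = 15, P5 = 9

P1: S = E(K, 11) = 2; 8 ⊕ 2 = 10.
P2: S = E(K, 2) = 9; 3 ⊕ 9 = 10.
P3: S = E(K, 9) = 0; 9 ⊕ 0 = 9.
P4: S = E(K, 0) = 7; 8 ⊕ 7 = 15.
P5: S = E(K, 7) = 14; 7 ⊕ 14 = 9.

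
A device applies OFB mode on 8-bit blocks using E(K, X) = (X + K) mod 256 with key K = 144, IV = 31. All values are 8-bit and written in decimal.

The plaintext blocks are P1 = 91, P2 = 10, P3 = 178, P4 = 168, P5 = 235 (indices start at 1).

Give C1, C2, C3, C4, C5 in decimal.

C1 = 244, C2 = 53, C3 = 125, C4 = 247, C5 = 4

OFB encryption: S_i = E(K, S_{i−1}) with S_{0} = IV; C_i = P_i ⊕ S_i.
C1: S = E(K, 31) = 175; 91 ⊕ 175 = 244.
C2: S = E(K, 175) = 63; 10 ⊕ 63 = 53.
C3: S = E(K, 63) = 207; 178 ⊕ 207 = 125.
C4: S = E(K, 207) = 95; 168 ⊕ 95 = 247.
C5: S = E(K, 95) = 239; 235 ⊕ 239 = 4.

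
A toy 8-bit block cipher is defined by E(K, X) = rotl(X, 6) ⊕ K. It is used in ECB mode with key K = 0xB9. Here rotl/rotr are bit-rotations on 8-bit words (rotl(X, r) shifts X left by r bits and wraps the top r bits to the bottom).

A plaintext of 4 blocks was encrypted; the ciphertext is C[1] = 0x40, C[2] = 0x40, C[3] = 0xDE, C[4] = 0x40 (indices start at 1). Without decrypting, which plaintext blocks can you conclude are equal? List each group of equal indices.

P[1] = P[2] = P[4]

ECB encrypts each block independently with the same key, so equal ciphertext blocks imply equal plaintext blocks.
C[1] = C[2] = C[4] = 0x40, so P[1] = P[2] = P[4].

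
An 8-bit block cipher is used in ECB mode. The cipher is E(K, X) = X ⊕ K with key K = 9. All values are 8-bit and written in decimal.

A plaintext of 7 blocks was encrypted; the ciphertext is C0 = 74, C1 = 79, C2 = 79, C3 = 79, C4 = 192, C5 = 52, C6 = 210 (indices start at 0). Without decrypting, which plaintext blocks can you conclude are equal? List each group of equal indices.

ECB encrypts each block independently with the same key, so equal ciphertext blocks imply equal plaintext blocks.
C1 = C2 = C3 = 79, so P1 = P2 = P3.

P1 = P2 = P3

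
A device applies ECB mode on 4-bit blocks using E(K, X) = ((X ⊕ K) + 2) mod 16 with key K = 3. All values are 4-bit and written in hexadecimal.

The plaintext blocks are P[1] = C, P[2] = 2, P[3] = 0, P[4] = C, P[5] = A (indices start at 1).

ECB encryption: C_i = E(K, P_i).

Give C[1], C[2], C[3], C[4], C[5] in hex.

C[1]: E(K, C) = 1.
C[2]: E(K, 2) = 3.
C[3]: E(K, 0) = 5.
C[4]: E(K, C) = 1.
C[5]: E(K, A) = B.

C[1] = 1, C[2] = 3, C[3] = 5, C[4] = 1, C[5] = B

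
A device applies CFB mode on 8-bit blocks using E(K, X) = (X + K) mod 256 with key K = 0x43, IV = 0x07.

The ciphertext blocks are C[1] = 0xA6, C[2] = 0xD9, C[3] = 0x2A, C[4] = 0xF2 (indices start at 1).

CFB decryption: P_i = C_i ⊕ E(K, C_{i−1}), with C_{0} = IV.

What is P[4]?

P[4] = 0x9F

P[4]: E(K, 0x2A) = 0x6D; 0xF2 ⊕ 0x6D = 0x9F.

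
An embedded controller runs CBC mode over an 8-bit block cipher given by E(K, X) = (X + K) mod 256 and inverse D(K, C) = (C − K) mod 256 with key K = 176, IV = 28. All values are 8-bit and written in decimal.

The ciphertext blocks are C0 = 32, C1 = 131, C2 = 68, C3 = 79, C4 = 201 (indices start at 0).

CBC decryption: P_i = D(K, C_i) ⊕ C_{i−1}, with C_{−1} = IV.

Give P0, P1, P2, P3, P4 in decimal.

P0: D(K, 32) = 112; 112 ⊕ 28 = 108.
P1: D(K, 131) = 211; 211 ⊕ 32 = 243.
P2: D(K, 68) = 148; 148 ⊕ 131 = 23.
P3: D(K, 79) = 159; 159 ⊕ 68 = 219.
P4: D(K, 201) = 25; 25 ⊕ 79 = 86.

P0 = 108, P1 = 243, P2 = 23, P3 = 219, P4 = 86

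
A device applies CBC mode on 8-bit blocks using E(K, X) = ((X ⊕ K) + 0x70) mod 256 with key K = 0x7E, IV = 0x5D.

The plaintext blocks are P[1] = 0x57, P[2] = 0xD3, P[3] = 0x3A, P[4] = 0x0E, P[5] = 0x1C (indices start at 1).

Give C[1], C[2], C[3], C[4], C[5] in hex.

CBC encryption: C_i = E(K, P_i ⊕ C_{i−1}), with C_{0} = IV.
C[1]: P[1] ⊕ 0x5D = 0x0A; E(K, 0x0A) = 0xE4.
C[2]: P[2] ⊕ 0xE4 = 0x37; E(K, 0x37) = 0xB9.
C[3]: P[3] ⊕ 0xB9 = 0x83; E(K, 0x83) = 0x6D.
C[4]: P[4] ⊕ 0x6D = 0x63; E(K, 0x63) = 0x8D.
C[5]: P[5] ⊕ 0x8D = 0x91; E(K, 0x91) = 0x5F.

C[1] = 0xE4, C[2] = 0xB9, C[3] = 0x6D, C[4] = 0x8D, C[5] = 0x5F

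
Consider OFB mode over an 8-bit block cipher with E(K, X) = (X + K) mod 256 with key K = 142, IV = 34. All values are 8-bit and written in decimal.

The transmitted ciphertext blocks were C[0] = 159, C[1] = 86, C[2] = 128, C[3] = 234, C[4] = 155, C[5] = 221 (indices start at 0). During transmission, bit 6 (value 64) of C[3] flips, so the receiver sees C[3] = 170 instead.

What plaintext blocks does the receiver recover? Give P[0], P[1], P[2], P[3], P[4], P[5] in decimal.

OFB decryption: S_i = E(K, S_{i−1}) with S_{−1} = IV; P_i = C_i ⊕ S_i.
Only C[3] changed, to 170. In OFB, a change in C_i flips the same bit in P_i only; the keystream is unaffected. Decrypting the received ciphertext:
P[0]: S = E(K, 34) = 176; 159 ⊕ 176 = 47.
P[1]: S = E(K, 176) = 62; 86 ⊕ 62 = 104.
P[2]: S = E(K, 62) = 204; 128 ⊕ 204 = 76.
P[3]: S = E(K, 204) = 90; 170 ⊕ 90 = 240.
P[4]: S = E(K, 90) = 232; 155 ⊕ 232 = 115.
P[5]: S = E(K, 232) = 118; 221 ⊕ 118 = 171.
Blocks that differ from the original plaintext: P[3].

P[0] = 47, P[1] = 104, P[2] = 76, P[3] = 240, P[4] = 115, P[5] = 171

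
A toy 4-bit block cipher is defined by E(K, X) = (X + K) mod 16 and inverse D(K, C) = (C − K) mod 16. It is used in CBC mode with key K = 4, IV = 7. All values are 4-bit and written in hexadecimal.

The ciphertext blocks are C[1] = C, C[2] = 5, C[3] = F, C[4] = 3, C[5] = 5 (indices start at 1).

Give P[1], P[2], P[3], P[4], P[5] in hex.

P[1] = F, P[2] = D, P[3] = E, P[4] = 0, P[5] = 2

CBC decryption: P_i = D(K, C_i) ⊕ C_{i−1}, with C_{0} = IV.
P[1]: D(K, C) = 8; 8 ⊕ 7 = F.
P[2]: D(K, 5) = 1; 1 ⊕ C = D.
P[3]: D(K, F) = B; B ⊕ 5 = E.
P[4]: D(K, 3) = F; F ⊕ F = 0.
P[5]: D(K, 5) = 1; 1 ⊕ 3 = 2.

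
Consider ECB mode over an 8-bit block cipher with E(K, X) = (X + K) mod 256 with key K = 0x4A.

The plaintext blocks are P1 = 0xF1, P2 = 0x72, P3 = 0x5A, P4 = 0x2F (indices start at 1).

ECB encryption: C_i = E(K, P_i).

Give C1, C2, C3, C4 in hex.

C1 = 0x3B, C2 = 0xBC, C3 = 0xA4, C4 = 0x79

C1: E(K, 0xF1) = 0x3B.
C2: E(K, 0x72) = 0xBC.
C3: E(K, 0x5A) = 0xA4.
C4: E(K, 0x2F) = 0x79.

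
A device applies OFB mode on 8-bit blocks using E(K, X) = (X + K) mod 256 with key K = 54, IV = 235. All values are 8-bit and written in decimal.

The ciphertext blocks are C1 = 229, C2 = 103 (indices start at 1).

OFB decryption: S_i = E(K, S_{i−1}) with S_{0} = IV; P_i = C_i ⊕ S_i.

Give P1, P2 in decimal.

P1: S = E(K, 235) = 33; 229 ⊕ 33 = 196.
P2: S = E(K, 33) = 87; 103 ⊕ 87 = 48.

P1 = 196, P2 = 48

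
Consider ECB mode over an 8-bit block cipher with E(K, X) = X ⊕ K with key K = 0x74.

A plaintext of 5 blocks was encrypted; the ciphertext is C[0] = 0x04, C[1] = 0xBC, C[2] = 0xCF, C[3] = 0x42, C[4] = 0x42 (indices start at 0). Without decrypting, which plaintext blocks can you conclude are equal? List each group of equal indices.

P[3] = P[4]

ECB encrypts each block independently with the same key, so equal ciphertext blocks imply equal plaintext blocks.
C[3] = C[4] = 0x42, so P[3] = P[4].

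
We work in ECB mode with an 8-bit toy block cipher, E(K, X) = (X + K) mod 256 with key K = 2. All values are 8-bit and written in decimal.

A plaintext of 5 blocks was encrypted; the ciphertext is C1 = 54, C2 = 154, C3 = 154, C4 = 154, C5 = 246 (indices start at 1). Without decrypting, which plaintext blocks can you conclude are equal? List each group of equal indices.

P2 = P3 = P4

ECB encrypts each block independently with the same key, so equal ciphertext blocks imply equal plaintext blocks.
C2 = C3 = C4 = 154, so P2 = P3 = P4.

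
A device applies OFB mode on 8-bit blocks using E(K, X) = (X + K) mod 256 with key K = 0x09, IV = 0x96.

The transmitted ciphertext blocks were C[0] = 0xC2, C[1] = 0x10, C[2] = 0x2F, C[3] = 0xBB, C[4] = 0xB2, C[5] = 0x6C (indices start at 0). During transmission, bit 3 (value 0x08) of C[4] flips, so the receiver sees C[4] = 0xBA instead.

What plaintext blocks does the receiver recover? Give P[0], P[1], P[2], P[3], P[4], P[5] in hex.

P[0] = 0x5D, P[1] = 0xB8, P[2] = 0x9E, P[3] = 0x01, P[4] = 0x79, P[5] = 0xA0

OFB decryption: S_i = E(K, S_{i−1}) with S_{−1} = IV; P_i = C_i ⊕ S_i.
Only C[4] changed, to 0xBA. In OFB, a change in C_i flips the same bit in P_i only; the keystream is unaffected. Decrypting the received ciphertext:
P[0]: S = E(K, 0x96) = 0x9F; 0xC2 ⊕ 0x9F = 0x5D.
P[1]: S = E(K, 0x9F) = 0xA8; 0x10 ⊕ 0xA8 = 0xB8.
P[2]: S = E(K, 0xA8) = 0xB1; 0x2F ⊕ 0xB1 = 0x9E.
P[3]: S = E(K, 0xB1) = 0xBA; 0xBB ⊕ 0xBA = 0x01.
P[4]: S = E(K, 0xBA) = 0xC3; 0xBA ⊕ 0xC3 = 0x79.
P[5]: S = E(K, 0xC3) = 0xCC; 0x6C ⊕ 0xCC = 0xA0.
Blocks that differ from the original plaintext: P[4].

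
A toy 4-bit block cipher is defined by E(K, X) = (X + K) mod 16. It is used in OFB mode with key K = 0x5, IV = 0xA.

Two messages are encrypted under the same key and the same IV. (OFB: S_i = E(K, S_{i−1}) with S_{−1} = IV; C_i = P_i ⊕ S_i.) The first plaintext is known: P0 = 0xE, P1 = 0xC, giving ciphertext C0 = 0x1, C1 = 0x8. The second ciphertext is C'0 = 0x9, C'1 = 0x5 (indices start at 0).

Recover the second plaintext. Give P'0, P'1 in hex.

P'0 = 0x6, P'1 = 0x1

In OFB with a reused IV, both messages share the same keystream S_i, so C_i ⊕ C'_i = P_i ⊕ P'_i and thus P'_i = P_i ⊕ C_i ⊕ C'_i.
P'0: 0xE ⊕ 0x1 ⊕ 0x9 = 0x6.
P'1: 0xC ⊕ 0x8 ⊕ 0x5 = 0x1.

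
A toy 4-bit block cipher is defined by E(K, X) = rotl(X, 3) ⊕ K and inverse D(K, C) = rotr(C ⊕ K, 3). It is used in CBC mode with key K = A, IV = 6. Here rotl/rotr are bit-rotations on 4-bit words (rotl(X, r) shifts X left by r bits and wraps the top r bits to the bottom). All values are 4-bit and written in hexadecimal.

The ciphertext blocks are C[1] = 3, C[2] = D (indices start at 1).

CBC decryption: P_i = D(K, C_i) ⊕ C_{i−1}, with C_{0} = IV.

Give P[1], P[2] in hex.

P[1] = 5, P[2] = D

P[1]: D(K, 3) = 3; 3 ⊕ 6 = 5.
P[2]: D(K, D) = E; E ⊕ 3 = D.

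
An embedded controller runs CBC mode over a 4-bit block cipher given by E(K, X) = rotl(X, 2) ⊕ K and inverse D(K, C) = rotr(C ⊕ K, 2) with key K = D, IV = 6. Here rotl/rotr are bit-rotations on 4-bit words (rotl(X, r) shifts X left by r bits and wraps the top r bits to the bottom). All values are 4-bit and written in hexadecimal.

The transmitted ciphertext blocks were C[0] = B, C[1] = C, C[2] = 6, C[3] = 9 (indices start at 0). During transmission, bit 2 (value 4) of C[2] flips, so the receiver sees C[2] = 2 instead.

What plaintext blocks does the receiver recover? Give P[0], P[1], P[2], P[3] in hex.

P[0] = F, P[1] = F, P[2] = 3, P[3] = 3

CBC decryption: P_i = D(K, C_i) ⊕ C_{i−1}, with C_{−1} = IV.
Only C[2] changed, to 2. In CBC, a change in C_i garbles P_i and flips the same bit in P_{i+1}. Decrypting the received ciphertext:
P[0]: D(K, B) = 9; 9 ⊕ 6 = F.
P[1]: D(K, C) = 4; 4 ⊕ B = F.
P[2]: D(K, 2) = F; F ⊕ C = 3.
P[3]: D(K, 9) = 1; 1 ⊕ 2 = 3.
Blocks that differ from the original plaintext: P[2], P[3].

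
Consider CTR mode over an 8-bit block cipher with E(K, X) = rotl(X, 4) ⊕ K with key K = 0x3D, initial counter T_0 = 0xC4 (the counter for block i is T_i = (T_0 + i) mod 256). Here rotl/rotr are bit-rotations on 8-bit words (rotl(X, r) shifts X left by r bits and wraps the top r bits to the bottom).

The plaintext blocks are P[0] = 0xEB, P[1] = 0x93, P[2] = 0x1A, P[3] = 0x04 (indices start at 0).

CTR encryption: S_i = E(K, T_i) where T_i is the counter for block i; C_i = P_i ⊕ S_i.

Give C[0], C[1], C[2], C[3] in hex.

C[0]: T = 0xC4, S = E(K, T) = 0x71; 0xEB ⊕ 0x71 = 0x9A.
C[1]: T = 0xC5, S = E(K, T) = 0x61; 0x93 ⊕ 0x61 = 0xF2.
C[2]: T = 0xC6, S = E(K, T) = 0x51; 0x1A ⊕ 0x51 = 0x4B.
C[3]: T = 0xC7, S = E(K, T) = 0x41; 0x04 ⊕ 0x41 = 0x45.

C[0] = 0x9A, C[1] = 0xF2, C[2] = 0x4B, C[3] = 0x45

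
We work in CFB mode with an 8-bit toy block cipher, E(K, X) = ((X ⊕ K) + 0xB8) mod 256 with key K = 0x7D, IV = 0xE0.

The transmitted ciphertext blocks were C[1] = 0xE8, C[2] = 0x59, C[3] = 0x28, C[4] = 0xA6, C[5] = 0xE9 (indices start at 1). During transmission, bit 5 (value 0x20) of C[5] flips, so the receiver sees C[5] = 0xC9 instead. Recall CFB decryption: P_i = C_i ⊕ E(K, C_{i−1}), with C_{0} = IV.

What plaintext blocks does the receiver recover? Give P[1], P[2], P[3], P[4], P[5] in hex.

Only C[5] changed, to 0xC9. In CFB, a change in C_i flips the same bit in P_i and garbles P_{i+1}. Decrypting the received ciphertext:
P[1]: E(K, 0xE0) = 0x55; 0xE8 ⊕ 0x55 = 0xBD.
P[2]: E(K, 0xE8) = 0x4D; 0x59 ⊕ 0x4D = 0x14.
P[3]: E(K, 0x59) = 0xDC; 0x28 ⊕ 0xDC = 0xF4.
P[4]: E(K, 0x28) = 0x0D; 0xA6 ⊕ 0x0D = 0xAB.
P[5]: E(K, 0xA6) = 0x93; 0xC9 ⊕ 0x93 = 0x5A.
Blocks that differ from the original plaintext: P[5].

P[1] = 0xBD, P[2] = 0x14, P[3] = 0xF4, P[4] = 0xAB, P[5] = 0x5A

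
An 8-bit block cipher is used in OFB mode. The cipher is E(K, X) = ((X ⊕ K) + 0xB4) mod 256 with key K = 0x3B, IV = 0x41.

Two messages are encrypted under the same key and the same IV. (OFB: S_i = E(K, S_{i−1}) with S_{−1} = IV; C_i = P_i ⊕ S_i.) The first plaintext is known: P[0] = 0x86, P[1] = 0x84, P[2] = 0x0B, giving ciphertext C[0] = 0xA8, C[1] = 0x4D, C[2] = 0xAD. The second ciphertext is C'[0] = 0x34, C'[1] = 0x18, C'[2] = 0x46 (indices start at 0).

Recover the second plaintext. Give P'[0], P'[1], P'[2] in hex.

In OFB with a reused IV, both messages share the same keystream S_i, so C_i ⊕ C'_i = P_i ⊕ P'_i and thus P'_i = P_i ⊕ C_i ⊕ C'_i.
P'[0]: 0x86 ⊕ 0xA8 ⊕ 0x34 = 0x1A.
P'[1]: 0x84 ⊕ 0x4D ⊕ 0x18 = 0xD1.
P'[2]: 0x0B ⊕ 0xAD ⊕ 0x46 = 0xE0.

P'[0] = 0x1A, P'[1] = 0xD1, P'[2] = 0xE0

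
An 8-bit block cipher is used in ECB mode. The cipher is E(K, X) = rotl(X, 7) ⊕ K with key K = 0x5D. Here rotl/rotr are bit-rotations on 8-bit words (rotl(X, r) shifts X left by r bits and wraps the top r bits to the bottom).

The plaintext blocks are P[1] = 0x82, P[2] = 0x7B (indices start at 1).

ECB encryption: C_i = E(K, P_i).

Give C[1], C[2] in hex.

C[1]: E(K, 0x82) = 0x1C.
C[2]: E(K, 0x7B) = 0xE0.

C[1] = 0x1C, C[2] = 0xE0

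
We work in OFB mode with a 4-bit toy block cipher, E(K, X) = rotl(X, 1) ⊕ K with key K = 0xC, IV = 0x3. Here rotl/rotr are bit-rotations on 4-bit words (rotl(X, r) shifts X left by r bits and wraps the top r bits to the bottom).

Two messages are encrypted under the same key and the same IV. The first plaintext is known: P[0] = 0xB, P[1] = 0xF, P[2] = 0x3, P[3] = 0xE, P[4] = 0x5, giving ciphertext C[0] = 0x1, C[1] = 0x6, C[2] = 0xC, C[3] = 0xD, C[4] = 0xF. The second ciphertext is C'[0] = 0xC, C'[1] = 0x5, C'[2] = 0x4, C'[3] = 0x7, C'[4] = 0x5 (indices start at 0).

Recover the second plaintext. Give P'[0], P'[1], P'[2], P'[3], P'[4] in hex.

In OFB with a reused IV, both messages share the same keystream S_i, so C_i ⊕ C'_i = P_i ⊕ P'_i and thus P'_i = P_i ⊕ C_i ⊕ C'_i.
P'[0]: 0xB ⊕ 0x1 ⊕ 0xC = 0x6.
P'[1]: 0xF ⊕ 0x6 ⊕ 0x5 = 0xC.
P'[2]: 0x3 ⊕ 0xC ⊕ 0x4 = 0xB.
P'[3]: 0xE ⊕ 0xD ⊕ 0x7 = 0x4.
P'[4]: 0x5 ⊕ 0xF ⊕ 0x5 = 0xF.

P'[0] = 0x6, P'[1] = 0xC, P'[2] = 0xB, P'[3] = 0x4, P'[4] = 0xF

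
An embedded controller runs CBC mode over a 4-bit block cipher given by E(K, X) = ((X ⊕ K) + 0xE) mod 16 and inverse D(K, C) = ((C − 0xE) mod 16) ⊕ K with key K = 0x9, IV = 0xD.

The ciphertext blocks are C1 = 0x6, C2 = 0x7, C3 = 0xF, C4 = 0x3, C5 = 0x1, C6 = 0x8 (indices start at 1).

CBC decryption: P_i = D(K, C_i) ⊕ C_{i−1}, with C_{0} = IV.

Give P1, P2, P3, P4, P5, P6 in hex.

P1: D(K, 0x6) = 0x1; 0x1 ⊕ 0xD = 0xC.
P2: D(K, 0x7) = 0x0; 0x0 ⊕ 0x6 = 0x6.
P3: D(K, 0xF) = 0x8; 0x8 ⊕ 0x7 = 0xF.
P4: D(K, 0x3) = 0xC; 0xC ⊕ 0xF = 0x3.
P5: D(K, 0x1) = 0xA; 0xA ⊕ 0x3 = 0x9.
P6: D(K, 0x8) = 0x3; 0x3 ⊕ 0x1 = 0x2.

P1 = 0xC, P2 = 0x6, P3 = 0xF, P4 = 0x3, P5 = 0x9, P6 = 0x2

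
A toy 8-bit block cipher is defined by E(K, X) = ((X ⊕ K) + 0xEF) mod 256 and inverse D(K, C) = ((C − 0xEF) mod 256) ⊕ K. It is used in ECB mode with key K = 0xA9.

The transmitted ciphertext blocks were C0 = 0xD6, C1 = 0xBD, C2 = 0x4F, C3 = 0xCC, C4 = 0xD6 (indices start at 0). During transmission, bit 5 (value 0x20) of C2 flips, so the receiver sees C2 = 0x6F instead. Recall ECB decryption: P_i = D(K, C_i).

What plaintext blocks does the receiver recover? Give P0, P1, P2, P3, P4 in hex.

P0 = 0x4E, P1 = 0x67, P2 = 0x29, P3 = 0x74, P4 = 0x4E

Only C2 changed, to 0x6F. In ECB, a change in C_i affects only P_i. Decrypting the received ciphertext:
P0: D(K, 0xD6) = 0x4E.
P1: D(K, 0xBD) = 0x67.
P2: D(K, 0x6F) = 0x29.
P3: D(K, 0xCC) = 0x74.
P4: D(K, 0xD6) = 0x4E.
Blocks that differ from the original plaintext: P2.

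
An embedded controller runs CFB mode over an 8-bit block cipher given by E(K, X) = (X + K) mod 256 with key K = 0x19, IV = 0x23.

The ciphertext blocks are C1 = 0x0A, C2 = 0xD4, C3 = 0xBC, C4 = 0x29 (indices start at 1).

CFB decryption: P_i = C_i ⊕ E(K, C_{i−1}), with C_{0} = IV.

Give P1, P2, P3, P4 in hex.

P1 = 0x36, P2 = 0xF7, P3 = 0x51, P4 = 0xFC

P1: E(K, 0x23) = 0x3C; 0x0A ⊕ 0x3C = 0x36.
P2: E(K, 0x0A) = 0x23; 0xD4 ⊕ 0x23 = 0xF7.
P3: E(K, 0xD4) = 0xED; 0xBC ⊕ 0xED = 0x51.
P4: E(K, 0xBC) = 0xD5; 0x29 ⊕ 0xD5 = 0xFC.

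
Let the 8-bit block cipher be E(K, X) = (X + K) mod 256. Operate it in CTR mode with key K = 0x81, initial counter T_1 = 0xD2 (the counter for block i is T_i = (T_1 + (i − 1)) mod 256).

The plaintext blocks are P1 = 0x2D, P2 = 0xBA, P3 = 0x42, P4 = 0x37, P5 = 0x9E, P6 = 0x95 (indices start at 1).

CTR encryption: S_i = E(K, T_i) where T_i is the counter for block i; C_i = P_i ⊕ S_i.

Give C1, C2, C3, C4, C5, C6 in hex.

C1: T = 0xD2, S = E(K, T) = 0x53; 0x2D ⊕ 0x53 = 0x7E.
C2: T = 0xD3, S = E(K, T) = 0x54; 0xBA ⊕ 0x54 = 0xEE.
C3: T = 0xD4, S = E(K, T) = 0x55; 0x42 ⊕ 0x55 = 0x17.
C4: T = 0xD5, S = E(K, T) = 0x56; 0x37 ⊕ 0x56 = 0x61.
C5: T = 0xD6, S = E(K, T) = 0x57; 0x9E ⊕ 0x57 = 0xC9.
C6: T = 0xD7, S = E(K, T) = 0x58; 0x95 ⊕ 0x58 = 0xCD.

C1 = 0x7E, C2 = 0xEE, C3 = 0x17, C4 = 0x61, C5 = 0xC9, C6 = 0xCD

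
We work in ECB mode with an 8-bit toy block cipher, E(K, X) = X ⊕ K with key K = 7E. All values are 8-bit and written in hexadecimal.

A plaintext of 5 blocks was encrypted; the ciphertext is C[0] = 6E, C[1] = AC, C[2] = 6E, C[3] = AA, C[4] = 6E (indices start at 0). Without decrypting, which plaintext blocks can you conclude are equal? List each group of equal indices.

ECB encrypts each block independently with the same key, so equal ciphertext blocks imply equal plaintext blocks.
C[0] = C[2] = C[4] = 6E, so P[0] = P[2] = P[4].

P[0] = P[2] = P[4]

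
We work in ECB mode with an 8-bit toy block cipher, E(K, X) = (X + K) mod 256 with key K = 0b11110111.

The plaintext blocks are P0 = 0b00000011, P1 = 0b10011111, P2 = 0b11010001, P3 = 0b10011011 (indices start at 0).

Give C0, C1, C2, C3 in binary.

ECB encryption: C_i = E(K, P_i).
C0: E(K, 0b00000011) = 0b11111010.
C1: E(K, 0b10011111) = 0b10010110.
C2: E(K, 0b11010001) = 0b11001000.
C3: E(K, 0b10011011) = 0b10010010.

C0 = 0b11111010, C1 = 0b10010110, C2 = 0b11001000, C3 = 0b10010010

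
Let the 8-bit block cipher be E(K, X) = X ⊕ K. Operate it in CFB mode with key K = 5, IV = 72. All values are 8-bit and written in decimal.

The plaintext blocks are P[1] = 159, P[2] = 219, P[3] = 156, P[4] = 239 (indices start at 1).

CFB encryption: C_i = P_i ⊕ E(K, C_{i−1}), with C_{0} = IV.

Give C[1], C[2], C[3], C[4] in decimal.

C[1]: E(K, 72) = 77; 159 ⊕ 77 = 210.
C[2]: E(K, 210) = 215; 219 ⊕ 215 = 12.
C[3]: E(K, 12) = 9; 156 ⊕ 9 = 149.
C[4]: E(K, 149) = 144; 239 ⊕ 144 = 127.

C[1] = 210, C[2] = 12, C[3] = 149, C[4] = 127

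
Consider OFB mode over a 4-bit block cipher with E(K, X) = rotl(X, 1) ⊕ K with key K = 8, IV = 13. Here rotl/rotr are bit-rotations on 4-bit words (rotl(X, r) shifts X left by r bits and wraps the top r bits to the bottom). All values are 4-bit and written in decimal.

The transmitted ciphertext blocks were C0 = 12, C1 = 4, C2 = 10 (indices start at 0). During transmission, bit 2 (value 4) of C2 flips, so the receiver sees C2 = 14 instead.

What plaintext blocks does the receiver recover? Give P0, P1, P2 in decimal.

OFB decryption: S_i = E(K, S_{i−1}) with S_{−1} = IV; P_i = C_i ⊕ S_i.
Only C2 changed, to 14. In OFB, a change in C_i flips the same bit in P_i only; the keystream is unaffected. Decrypting the received ciphertext:
P0: S = E(K, 13) = 3; 12 ⊕ 3 = 15.
P1: S = E(K, 3) = 14; 4 ⊕ 14 = 10.
P2: S = E(K, 14) = 5; 14 ⊕ 5 = 11.
Blocks that differ from the original plaintext: P2.

P0 = 15, P1 = 10, P2 = 11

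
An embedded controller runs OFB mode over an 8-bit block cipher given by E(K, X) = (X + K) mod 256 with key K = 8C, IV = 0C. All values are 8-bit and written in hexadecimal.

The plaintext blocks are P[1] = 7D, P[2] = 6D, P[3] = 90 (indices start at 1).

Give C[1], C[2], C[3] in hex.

OFB encryption: S_i = E(K, S_{i−1}) with S_{0} = IV; C_i = P_i ⊕ S_i.
C[1]: S = E(K, 0C) = 98; 7D ⊕ 98 = E5.
C[2]: S = E(K, 98) = 24; 6D ⊕ 24 = 49.
C[3]: S = E(K, 24) = B0; 90 ⊕ B0 = 20.

C[1] = E5, C[2] = 49, C[3] = 20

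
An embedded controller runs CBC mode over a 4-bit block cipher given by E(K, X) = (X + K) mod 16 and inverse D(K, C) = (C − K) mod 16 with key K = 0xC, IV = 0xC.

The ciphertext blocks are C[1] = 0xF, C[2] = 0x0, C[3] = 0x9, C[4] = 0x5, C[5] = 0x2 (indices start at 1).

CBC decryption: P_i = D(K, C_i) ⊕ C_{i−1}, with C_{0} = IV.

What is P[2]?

P[2] = 0xB

P[2]: D(K, 0x0) = 0x4; 0x4 ⊕ 0xF = 0xB.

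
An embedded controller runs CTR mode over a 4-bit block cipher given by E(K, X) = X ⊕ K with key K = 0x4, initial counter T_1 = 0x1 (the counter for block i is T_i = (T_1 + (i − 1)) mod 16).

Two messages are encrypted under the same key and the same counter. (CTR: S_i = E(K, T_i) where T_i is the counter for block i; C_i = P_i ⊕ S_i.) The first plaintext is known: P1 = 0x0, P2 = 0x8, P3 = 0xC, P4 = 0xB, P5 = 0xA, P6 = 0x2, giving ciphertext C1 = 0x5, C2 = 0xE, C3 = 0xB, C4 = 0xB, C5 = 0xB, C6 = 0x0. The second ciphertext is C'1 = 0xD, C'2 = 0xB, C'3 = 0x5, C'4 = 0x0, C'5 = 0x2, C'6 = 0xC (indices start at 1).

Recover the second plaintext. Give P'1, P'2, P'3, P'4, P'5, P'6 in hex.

In CTR with a reused counter, both messages share the same keystream S_i, so C_i ⊕ C'_i = P_i ⊕ P'_i and thus P'_i = P_i ⊕ C_i ⊕ C'_i.
P'1: 0x0 ⊕ 0x5 ⊕ 0xD = 0x8.
P'2: 0x8 ⊕ 0xE ⊕ 0xB = 0xD.
P'3: 0xC ⊕ 0xB ⊕ 0x5 = 0x2.
P'4: 0xB ⊕ 0xB ⊕ 0x0 = 0x0.
P'5: 0xA ⊕ 0xB ⊕ 0x2 = 0x3.
P'6: 0x2 ⊕ 0x0 ⊕ 0xC = 0xE.

P'1 = 0x8, P'2 = 0xD, P'3 = 0x2, P'4 = 0x0, P'5 = 0x3, P'6 = 0xE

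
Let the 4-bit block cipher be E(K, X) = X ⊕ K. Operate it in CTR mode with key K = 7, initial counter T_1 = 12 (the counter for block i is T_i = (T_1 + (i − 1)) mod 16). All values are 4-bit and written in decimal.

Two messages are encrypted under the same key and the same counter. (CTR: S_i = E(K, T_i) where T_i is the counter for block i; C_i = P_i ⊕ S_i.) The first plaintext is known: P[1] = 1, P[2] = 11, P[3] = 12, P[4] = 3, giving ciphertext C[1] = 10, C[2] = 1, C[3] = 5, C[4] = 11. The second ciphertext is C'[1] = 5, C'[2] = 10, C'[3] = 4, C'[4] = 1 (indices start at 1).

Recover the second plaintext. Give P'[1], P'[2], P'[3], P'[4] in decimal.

P'[1] = 14, P'[2] = 0, P'[3] = 13, P'[4] = 9

In CTR with a reused counter, both messages share the same keystream S_i, so C_i ⊕ C'_i = P_i ⊕ P'_i and thus P'_i = P_i ⊕ C_i ⊕ C'_i.
P'[1]: 1 ⊕ 10 ⊕ 5 = 14.
P'[2]: 11 ⊕ 1 ⊕ 10 = 0.
P'[3]: 12 ⊕ 5 ⊕ 4 = 13.
P'[4]: 3 ⊕ 11 ⊕ 1 = 9.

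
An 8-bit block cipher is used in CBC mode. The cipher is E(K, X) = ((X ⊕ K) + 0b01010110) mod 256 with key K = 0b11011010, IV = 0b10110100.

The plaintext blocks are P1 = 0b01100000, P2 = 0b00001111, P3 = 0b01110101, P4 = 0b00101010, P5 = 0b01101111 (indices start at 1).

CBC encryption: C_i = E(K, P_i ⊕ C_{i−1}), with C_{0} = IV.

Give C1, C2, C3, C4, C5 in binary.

C1 = 0b01100100, C2 = 0b00000111, C3 = 0b11111110, C4 = 0b01100100, C5 = 0b00100111

C1: P1 ⊕ 0b10110100 = 0b11010100; E(K, 0b11010100) = 0b01100100.
C2: P2 ⊕ 0b01100100 = 0b01101011; E(K, 0b01101011) = 0b00000111.
C3: P3 ⊕ 0b00000111 = 0b01110010; E(K, 0b01110010) = 0b11111110.
C4: P4 ⊕ 0b11111110 = 0b11010100; E(K, 0b11010100) = 0b01100100.
C5: P5 ⊕ 0b01100100 = 0b00001011; E(K, 0b00001011) = 0b00100111.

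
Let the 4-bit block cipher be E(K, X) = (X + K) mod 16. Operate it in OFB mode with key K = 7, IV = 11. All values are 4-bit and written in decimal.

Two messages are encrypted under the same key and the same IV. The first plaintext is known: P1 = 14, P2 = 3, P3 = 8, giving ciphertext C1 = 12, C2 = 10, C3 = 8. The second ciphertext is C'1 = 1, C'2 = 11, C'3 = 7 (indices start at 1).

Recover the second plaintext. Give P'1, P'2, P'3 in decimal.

P'1 = 3, P'2 = 2, P'3 = 7

In OFB with a reused IV, both messages share the same keystream S_i, so C_i ⊕ C'_i = P_i ⊕ P'_i and thus P'_i = P_i ⊕ C_i ⊕ C'_i.
P'1: 14 ⊕ 12 ⊕ 1 = 3.
P'2: 3 ⊕ 10 ⊕ 11 = 2.
P'3: 8 ⊕ 8 ⊕ 7 = 7.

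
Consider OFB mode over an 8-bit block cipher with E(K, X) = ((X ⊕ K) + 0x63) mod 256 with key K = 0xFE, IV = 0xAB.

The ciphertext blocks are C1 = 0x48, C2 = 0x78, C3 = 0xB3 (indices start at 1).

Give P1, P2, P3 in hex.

P1 = 0xF0, P2 = 0xD1, P3 = 0x09

OFB decryption: S_i = E(K, S_{i−1}) with S_{0} = IV; P_i = C_i ⊕ S_i.
P1: S = E(K, 0xAB) = 0xB8; 0x48 ⊕ 0xB8 = 0xF0.
P2: S = E(K, 0xB8) = 0xA9; 0x78 ⊕ 0xA9 = 0xD1.
P3: S = E(K, 0xA9) = 0xBA; 0xB3 ⊕ 0xBA = 0x09.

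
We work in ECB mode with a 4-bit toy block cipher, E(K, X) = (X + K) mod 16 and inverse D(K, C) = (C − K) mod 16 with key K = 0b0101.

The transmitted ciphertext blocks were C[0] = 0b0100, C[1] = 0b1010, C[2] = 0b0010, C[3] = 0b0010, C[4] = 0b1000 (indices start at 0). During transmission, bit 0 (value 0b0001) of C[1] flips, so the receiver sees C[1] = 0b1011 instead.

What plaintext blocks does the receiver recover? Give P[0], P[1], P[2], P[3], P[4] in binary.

P[0] = 0b1111, P[1] = 0b0110, P[2] = 0b1101, P[3] = 0b1101, P[4] = 0b0011

ECB decryption: P_i = D(K, C_i).
Only C[1] changed, to 0b1011. In ECB, a change in C_i affects only P_i. Decrypting the received ciphertext:
P[0]: D(K, 0b0100) = 0b1111.
P[1]: D(K, 0b1011) = 0b0110.
P[2]: D(K, 0b0010) = 0b1101.
P[3]: D(K, 0b0010) = 0b1101.
P[4]: D(K, 0b1000) = 0b0011.
Blocks that differ from the original plaintext: P[1].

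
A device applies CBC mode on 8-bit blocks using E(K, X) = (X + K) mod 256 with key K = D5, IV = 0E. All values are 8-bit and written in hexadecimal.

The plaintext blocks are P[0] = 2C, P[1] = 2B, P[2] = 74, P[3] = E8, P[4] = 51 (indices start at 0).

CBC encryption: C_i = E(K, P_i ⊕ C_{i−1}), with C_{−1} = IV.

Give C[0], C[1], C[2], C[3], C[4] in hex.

C[0]: P[0] ⊕ 0E = 22; E(K, 22) = F7.
C[1]: P[1] ⊕ F7 = DC; E(K, DC) = B1.
C[2]: P[2] ⊕ B1 = C5; E(K, C5) = 9A.
C[3]: P[3] ⊕ 9A = 72; E(K, 72) = 47.
C[4]: P[4] ⊕ 47 = 16; E(K, 16) = EB.

C[0] = F7, C[1] = B1, C[2] = 9A, C[3] = 47, C[4] = EB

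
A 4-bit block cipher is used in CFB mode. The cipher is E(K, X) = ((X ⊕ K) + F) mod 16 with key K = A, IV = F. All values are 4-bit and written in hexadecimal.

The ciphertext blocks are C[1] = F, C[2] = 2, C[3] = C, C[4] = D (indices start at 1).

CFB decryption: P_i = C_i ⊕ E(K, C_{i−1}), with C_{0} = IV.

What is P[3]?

P[3]: E(K, 2) = 7; C ⊕ 7 = B.

P[3] = B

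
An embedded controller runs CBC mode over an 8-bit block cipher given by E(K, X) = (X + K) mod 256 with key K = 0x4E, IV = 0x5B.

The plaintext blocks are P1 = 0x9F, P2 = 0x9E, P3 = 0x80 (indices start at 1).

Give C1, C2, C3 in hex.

C1 = 0x12, C2 = 0xDA, C3 = 0xA8

CBC encryption: C_i = E(K, P_i ⊕ C_{i−1}), with C_{0} = IV.
C1: P1 ⊕ 0x5B = 0xC4; E(K, 0xC4) = 0x12.
C2: P2 ⊕ 0x12 = 0x8C; E(K, 0x8C) = 0xDA.
C3: P3 ⊕ 0xDA = 0x5A; E(K, 0x5A) = 0xA8.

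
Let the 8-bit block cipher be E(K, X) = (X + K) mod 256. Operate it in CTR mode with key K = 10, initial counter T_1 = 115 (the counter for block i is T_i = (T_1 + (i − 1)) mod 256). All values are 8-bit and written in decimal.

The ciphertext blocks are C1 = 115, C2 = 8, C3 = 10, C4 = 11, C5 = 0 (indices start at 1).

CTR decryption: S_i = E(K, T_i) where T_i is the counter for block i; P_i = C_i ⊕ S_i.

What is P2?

P2 = 118

P2: T = 116, S = E(K, T) = 126; 8 ⊕ 126 = 118.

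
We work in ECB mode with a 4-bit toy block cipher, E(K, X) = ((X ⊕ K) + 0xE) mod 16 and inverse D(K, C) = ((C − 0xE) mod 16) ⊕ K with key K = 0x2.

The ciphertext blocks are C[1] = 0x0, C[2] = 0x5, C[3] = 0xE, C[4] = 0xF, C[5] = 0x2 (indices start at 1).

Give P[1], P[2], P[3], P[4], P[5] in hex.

P[1] = 0x0, P[2] = 0x5, P[3] = 0x2, P[4] = 0x3, P[5] = 0x6

ECB decryption: P_i = D(K, C_i).
P[1]: D(K, 0x0) = 0x0.
P[2]: D(K, 0x5) = 0x5.
P[3]: D(K, 0xE) = 0x2.
P[4]: D(K, 0xF) = 0x3.
P[5]: D(K, 0x2) = 0x6.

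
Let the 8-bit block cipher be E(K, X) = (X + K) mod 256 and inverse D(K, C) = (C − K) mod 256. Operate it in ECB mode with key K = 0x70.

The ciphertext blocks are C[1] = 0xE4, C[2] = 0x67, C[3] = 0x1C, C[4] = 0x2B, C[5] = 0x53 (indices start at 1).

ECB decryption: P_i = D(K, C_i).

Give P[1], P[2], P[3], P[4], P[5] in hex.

P[1] = 0x74, P[2] = 0xF7, P[3] = 0xAC, P[4] = 0xBB, P[5] = 0xE3

P[1]: D(K, 0xE4) = 0x74.
P[2]: D(K, 0x67) = 0xF7.
P[3]: D(K, 0x1C) = 0xAC.
P[4]: D(K, 0x2B) = 0xBB.
P[5]: D(K, 0x53) = 0xE3.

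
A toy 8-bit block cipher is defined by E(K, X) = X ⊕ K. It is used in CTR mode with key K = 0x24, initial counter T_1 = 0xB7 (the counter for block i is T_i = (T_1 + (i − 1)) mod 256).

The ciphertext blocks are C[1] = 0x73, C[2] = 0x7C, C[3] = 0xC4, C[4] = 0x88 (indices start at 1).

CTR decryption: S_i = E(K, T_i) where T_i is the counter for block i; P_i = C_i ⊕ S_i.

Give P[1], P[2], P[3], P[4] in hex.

P[1] = 0xE0, P[2] = 0xE0, P[3] = 0x59, P[4] = 0x16

P[1]: T = 0xB7, S = E(K, T) = 0x93; 0x73 ⊕ 0x93 = 0xE0.
P[2]: T = 0xB8, S = E(K, T) = 0x9C; 0x7C ⊕ 0x9C = 0xE0.
P[3]: T = 0xB9, S = E(K, T) = 0x9D; 0xC4 ⊕ 0x9D = 0x59.
P[4]: T = 0xBA, S = E(K, T) = 0x9E; 0x88 ⊕ 0x9E = 0x16.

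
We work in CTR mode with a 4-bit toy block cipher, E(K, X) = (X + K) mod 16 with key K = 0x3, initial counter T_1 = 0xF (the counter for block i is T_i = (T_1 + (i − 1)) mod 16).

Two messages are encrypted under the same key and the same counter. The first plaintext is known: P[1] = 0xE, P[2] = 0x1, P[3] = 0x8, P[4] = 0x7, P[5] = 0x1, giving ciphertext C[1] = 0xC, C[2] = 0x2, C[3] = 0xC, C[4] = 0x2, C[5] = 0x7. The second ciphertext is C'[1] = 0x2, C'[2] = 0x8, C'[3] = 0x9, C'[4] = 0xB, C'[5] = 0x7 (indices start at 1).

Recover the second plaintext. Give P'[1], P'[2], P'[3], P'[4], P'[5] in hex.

P'[1] = 0x0, P'[2] = 0xB, P'[3] = 0xD, P'[4] = 0xE, P'[5] = 0x1

In CTR with a reused counter, both messages share the same keystream S_i, so C_i ⊕ C'_i = P_i ⊕ P'_i and thus P'_i = P_i ⊕ C_i ⊕ C'_i.
P'[1]: 0xE ⊕ 0xC ⊕ 0x2 = 0x0.
P'[2]: 0x1 ⊕ 0x2 ⊕ 0x8 = 0xB.
P'[3]: 0x8 ⊕ 0xC ⊕ 0x9 = 0xD.
P'[4]: 0x7 ⊕ 0x2 ⊕ 0xB = 0xE.
P'[5]: 0x1 ⊕ 0x7 ⊕ 0x7 = 0x1.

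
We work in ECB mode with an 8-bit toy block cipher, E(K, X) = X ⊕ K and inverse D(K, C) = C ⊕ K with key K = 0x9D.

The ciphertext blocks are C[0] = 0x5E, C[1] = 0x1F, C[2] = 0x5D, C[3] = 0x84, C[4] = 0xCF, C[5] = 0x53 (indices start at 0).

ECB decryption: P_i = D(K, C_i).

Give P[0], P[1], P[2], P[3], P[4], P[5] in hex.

P[0] = 0xC3, P[1] = 0x82, P[2] = 0xC0, P[3] = 0x19, P[4] = 0x52, P[5] = 0xCE

P[0]: D(K, 0x5E) = 0xC3.
P[1]: D(K, 0x1F) = 0x82.
P[2]: D(K, 0x5D) = 0xC0.
P[3]: D(K, 0x84) = 0x19.
P[4]: D(K, 0xCF) = 0x52.
P[5]: D(K, 0x53) = 0xCE.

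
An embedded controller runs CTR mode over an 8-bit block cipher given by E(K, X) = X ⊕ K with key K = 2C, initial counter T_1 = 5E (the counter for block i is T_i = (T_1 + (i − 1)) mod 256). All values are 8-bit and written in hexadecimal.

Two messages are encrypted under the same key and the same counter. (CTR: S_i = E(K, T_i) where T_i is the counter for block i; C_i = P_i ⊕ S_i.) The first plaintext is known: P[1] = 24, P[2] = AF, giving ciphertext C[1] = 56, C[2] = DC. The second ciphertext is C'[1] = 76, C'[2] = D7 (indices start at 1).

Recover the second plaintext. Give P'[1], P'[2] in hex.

In CTR with a reused counter, both messages share the same keystream S_i, so C_i ⊕ C'_i = P_i ⊕ P'_i and thus P'_i = P_i ⊕ C_i ⊕ C'_i.
P'[1]: 24 ⊕ 56 ⊕ 76 = 04.
P'[2]: AF ⊕ DC ⊕ D7 = A4.

P'[1] = 04, P'[2] = A4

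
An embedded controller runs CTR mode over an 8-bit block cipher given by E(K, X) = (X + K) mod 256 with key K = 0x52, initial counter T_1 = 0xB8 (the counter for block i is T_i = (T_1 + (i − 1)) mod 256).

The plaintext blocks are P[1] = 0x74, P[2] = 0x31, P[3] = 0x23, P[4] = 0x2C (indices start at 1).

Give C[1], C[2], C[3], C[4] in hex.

CTR encryption: S_i = E(K, T_i) where T_i is the counter for block i; C_i = P_i ⊕ S_i.
C[1]: T = 0xB8, S = E(K, T) = 0x0A; 0x74 ⊕ 0x0A = 0x7E.
C[2]: T = 0xB9, S = E(K, T) = 0x0B; 0x31 ⊕ 0x0B = 0x3A.
C[3]: T = 0xBA, S = E(K, T) = 0x0C; 0x23 ⊕ 0x0C = 0x2F.
C[4]: T = 0xBB, S = E(K, T) = 0x0D; 0x2C ⊕ 0x0D = 0x21.

C[1] = 0x7E, C[2] = 0x3A, C[3] = 0x2F, C[4] = 0x21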